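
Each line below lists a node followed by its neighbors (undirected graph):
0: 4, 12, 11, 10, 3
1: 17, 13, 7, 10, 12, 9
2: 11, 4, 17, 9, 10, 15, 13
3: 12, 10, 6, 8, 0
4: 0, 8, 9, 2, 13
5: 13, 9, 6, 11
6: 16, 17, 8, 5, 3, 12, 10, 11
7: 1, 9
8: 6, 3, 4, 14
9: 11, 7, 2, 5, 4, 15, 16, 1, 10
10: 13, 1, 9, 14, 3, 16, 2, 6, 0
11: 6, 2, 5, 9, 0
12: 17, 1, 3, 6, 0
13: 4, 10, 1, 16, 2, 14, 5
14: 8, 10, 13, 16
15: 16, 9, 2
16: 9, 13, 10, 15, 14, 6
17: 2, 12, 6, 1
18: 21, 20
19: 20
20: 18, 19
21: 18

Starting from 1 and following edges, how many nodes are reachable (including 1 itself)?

18

BFS from 1 visits: 1, 17, 13, 12, 10, 9, 7, 6, 2, 16, 14, 5, 4, 3, 0, 15, 11, 8
Reachable nodes: 18 of 22 total.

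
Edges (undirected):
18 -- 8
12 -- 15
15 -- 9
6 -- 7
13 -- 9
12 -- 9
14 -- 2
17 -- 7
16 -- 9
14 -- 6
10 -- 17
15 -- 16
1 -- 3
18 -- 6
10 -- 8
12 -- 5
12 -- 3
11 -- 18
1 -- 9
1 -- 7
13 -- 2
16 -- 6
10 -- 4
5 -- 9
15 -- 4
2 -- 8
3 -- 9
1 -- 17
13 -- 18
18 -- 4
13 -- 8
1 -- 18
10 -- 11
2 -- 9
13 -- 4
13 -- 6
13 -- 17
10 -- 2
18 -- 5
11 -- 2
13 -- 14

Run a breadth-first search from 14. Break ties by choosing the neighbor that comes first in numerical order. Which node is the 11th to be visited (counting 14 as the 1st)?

18

Visit 14; enqueue 2, 6, 13 → queue [2, 6, 13]
Visit 2; enqueue 8, 9, 10, 11 → queue [6, 13, 8, 9, 10, 11]
Visit 6; enqueue 7, 16, 18 → queue [13, 8, 9, 10, 11, 7, 16, 18]
Visit 13; enqueue 4, 17 → queue [8, 9, 10, 11, 7, 16, 18, 4, 17]
Visit 8 → queue [9, 10, 11, 7, 16, 18, 4, 17]
Visit 9; enqueue 1, 3, 5, 12, 15 → queue [10, 11, 7, 16, 18, 4, 17, 1, 3, 5, 12, 15]
Visit 10 → queue [11, 7, 16, 18, 4, 17, 1, 3, 5, 12, 15]
Visit 11 → queue [7, 16, 18, 4, 17, 1, 3, 5, 12, 15]
Visit 7 → queue [16, 18, 4, 17, 1, 3, 5, 12, 15]
Visit 16 → queue [18, 4, 17, 1, 3, 5, 12, 15]
Visit 18 → queue [4, 17, 1, 3, 5, 12, 15]
Visit 4 → queue [17, 1, 3, 5, 12, 15]
Visit 17 → queue [1, 3, 5, 12, 15]
Visit 1 → queue [3, 5, 12, 15]
Visit 3 → queue [5, 12, 15]
Visit 5 → queue [12, 15]
Visit 12 → queue [15]
Visit 15 → queue []

Visit order: 14, 2, 6, 13, 8, 9, 10, 11, 7, 16, 18, 4, 17, 1, 3, 5, 12, 15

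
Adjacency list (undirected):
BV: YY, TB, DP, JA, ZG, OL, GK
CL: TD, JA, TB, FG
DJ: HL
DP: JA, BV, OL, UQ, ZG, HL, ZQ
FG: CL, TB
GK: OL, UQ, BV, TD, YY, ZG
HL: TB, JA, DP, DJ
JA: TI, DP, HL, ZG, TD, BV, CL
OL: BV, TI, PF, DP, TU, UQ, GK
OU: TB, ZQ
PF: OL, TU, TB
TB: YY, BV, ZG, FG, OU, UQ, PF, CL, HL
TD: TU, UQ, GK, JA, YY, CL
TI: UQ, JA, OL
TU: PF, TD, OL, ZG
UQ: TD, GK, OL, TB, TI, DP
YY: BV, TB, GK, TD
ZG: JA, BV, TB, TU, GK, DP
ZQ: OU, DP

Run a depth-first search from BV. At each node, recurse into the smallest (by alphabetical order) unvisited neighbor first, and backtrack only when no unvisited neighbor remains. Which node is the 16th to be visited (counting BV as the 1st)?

Visit BV
BV → DP
DP → HL
HL → DJ
HL → JA
JA → CL
CL → FG
FG → TB
TB → OU
OU → ZQ
TB → PF
PF → OL
OL → GK
GK → TD
TD → TU
TU → ZG
TD → UQ
UQ → TI
TD → YY

Visit order: BV, DP, HL, DJ, JA, CL, FG, TB, OU, ZQ, PF, OL, GK, TD, TU, ZG, UQ, TI, YY

ZG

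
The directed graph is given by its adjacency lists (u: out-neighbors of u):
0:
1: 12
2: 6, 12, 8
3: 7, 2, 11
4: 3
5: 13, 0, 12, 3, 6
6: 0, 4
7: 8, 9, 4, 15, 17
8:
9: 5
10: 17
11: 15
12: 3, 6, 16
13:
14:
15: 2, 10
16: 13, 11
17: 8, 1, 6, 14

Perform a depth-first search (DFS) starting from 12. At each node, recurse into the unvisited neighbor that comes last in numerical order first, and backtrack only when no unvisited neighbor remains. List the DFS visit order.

Visit 12
12 → 16
16 → 13
16 → 11
11 → 15
15 → 10
10 → 17
17 → 14
17 → 8
17 → 6
6 → 4
4 → 3
3 → 7
7 → 9
9 → 5
5 → 0
3 → 2
17 → 1

12, 16, 13, 11, 15, 10, 17, 14, 8, 6, 4, 3, 7, 9, 5, 0, 2, 1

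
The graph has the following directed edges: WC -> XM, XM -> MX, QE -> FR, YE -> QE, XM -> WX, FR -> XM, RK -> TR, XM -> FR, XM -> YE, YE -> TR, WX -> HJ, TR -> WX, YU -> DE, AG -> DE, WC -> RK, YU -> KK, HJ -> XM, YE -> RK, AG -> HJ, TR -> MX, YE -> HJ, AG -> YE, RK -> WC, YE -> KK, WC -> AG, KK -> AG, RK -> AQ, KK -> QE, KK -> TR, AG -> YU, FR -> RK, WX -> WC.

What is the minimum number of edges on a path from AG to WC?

Level 0: AG
Level 1: DE, HJ, YE, YU
Level 2: KK, QE, RK, TR, XM
Level 3: AQ, FR, MX, WC, WX
WC first appears at level 3.

3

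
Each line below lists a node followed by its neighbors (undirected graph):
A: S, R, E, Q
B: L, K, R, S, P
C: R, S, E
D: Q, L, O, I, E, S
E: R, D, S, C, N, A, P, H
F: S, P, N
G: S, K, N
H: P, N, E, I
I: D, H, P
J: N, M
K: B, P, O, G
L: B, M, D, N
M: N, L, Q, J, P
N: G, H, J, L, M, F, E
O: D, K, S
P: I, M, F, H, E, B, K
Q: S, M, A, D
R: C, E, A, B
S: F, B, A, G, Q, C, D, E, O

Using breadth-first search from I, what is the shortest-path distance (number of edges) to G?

Level 0: I
Level 1: D, H, P
Level 2: B, E, F, K, L, M, N, O, Q, S
Level 3: A, C, G, J, R
G first appears at level 3.

3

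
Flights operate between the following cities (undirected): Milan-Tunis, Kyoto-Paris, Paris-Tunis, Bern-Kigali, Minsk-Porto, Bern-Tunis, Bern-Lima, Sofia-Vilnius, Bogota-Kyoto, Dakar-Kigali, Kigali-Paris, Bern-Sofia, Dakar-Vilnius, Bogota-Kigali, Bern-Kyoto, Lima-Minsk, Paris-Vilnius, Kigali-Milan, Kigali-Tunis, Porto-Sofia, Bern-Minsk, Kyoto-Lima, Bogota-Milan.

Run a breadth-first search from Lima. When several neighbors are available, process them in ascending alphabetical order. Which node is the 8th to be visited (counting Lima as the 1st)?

Visit Lima; enqueue Bern, Kyoto, Minsk → queue [Bern, Kyoto, Minsk]
Visit Bern; enqueue Kigali, Sofia, Tunis → queue [Kyoto, Minsk, Kigali, Sofia, Tunis]
Visit Kyoto; enqueue Bogota, Paris → queue [Minsk, Kigali, Sofia, Tunis, Bogota, Paris]
Visit Minsk; enqueue Porto → queue [Kigali, Sofia, Tunis, Bogota, Paris, Porto]
Visit Kigali; enqueue Dakar, Milan → queue [Sofia, Tunis, Bogota, Paris, Porto, Dakar, Milan]
Visit Sofia; enqueue Vilnius → queue [Tunis, Bogota, Paris, Porto, Dakar, Milan, Vilnius]
Visit Tunis → queue [Bogota, Paris, Porto, Dakar, Milan, Vilnius]
Visit Bogota → queue [Paris, Porto, Dakar, Milan, Vilnius]
Visit Paris → queue [Porto, Dakar, Milan, Vilnius]
Visit Porto → queue [Dakar, Milan, Vilnius]
Visit Dakar → queue [Milan, Vilnius]
Visit Milan → queue [Vilnius]
Visit Vilnius → queue []

Visit order: Lima, Bern, Kyoto, Minsk, Kigali, Sofia, Tunis, Bogota, Paris, Porto, Dakar, Milan, Vilnius

Bogota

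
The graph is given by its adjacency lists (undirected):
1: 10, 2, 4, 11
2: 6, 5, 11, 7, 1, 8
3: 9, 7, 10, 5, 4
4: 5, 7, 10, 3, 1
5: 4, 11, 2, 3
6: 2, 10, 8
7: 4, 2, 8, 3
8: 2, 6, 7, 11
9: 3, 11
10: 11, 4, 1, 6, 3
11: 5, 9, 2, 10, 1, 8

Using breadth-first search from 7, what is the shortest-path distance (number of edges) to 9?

Level 0: 7
Level 1: 2, 3, 4, 8
Level 2: 1, 5, 6, 9, 10, 11
9 first appears at level 2.

2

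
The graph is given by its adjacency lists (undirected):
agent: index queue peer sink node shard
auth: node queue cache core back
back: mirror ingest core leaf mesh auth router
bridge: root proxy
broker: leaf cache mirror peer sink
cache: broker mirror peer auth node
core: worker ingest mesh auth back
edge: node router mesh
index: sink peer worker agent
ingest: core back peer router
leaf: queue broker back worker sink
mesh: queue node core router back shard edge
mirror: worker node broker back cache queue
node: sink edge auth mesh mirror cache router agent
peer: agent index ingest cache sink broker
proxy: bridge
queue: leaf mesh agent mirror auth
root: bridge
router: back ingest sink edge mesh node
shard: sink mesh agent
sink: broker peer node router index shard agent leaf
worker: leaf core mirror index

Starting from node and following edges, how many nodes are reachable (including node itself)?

BFS from node visits: node, sink, edge, auth, mesh, mirror, cache, router, agent, broker, peer, index, shard, leaf, queue, core, back, worker, ingest
Reachable nodes: 19 of 22 total.

19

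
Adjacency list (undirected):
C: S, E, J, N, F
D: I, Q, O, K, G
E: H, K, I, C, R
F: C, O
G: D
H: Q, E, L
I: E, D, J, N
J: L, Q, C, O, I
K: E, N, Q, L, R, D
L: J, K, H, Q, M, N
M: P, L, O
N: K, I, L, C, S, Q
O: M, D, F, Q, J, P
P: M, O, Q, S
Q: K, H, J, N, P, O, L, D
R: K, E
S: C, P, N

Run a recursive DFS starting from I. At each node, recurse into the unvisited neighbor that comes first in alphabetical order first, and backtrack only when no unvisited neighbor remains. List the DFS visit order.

I, D, G, K, E, C, F, O, J, L, H, Q, N, S, P, M, R

Visit I
I → D
D → G
D → K
K → E
E → C
C → F
F → O
O → J
J → L
L → H
H → Q
Q → N
N → S
S → P
P → M
E → R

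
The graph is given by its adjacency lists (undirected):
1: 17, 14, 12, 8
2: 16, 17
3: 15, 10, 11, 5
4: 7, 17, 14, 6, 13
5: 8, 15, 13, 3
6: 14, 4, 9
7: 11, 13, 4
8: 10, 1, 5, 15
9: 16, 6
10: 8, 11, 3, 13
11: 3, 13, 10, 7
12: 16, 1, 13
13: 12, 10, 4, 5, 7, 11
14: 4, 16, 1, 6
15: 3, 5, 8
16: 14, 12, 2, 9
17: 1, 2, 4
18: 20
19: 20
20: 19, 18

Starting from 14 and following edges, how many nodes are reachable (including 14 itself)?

17

BFS from 14 visits: 14, 4, 16, 1, 6, 7, 17, 13, 12, 2, 9, 8, 11, 10, 5, 15, 3
Reachable nodes: 17 of 20 total.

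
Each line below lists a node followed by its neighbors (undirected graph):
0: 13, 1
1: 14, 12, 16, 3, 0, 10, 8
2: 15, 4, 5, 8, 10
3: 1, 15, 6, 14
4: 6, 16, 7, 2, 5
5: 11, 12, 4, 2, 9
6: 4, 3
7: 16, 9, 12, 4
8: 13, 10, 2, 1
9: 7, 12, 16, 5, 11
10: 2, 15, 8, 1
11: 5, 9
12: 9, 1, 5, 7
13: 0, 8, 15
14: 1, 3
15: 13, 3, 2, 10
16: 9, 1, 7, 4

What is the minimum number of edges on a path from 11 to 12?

2

Level 0: 11
Level 1: 5, 9
Level 2: 2, 4, 7, 12, 16
Level 3: 1, 6, 8, 10, 15
Level 4: 0, 3, 13, 14
12 first appears at level 2.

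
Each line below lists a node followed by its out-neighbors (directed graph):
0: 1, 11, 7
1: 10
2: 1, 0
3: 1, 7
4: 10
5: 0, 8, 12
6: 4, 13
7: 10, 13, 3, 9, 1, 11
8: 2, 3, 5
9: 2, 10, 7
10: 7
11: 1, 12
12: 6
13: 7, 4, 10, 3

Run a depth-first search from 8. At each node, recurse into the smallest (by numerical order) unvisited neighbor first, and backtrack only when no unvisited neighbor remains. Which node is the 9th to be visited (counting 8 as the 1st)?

11

Visit 8
8 → 2
2 → 0
0 → 1
1 → 10
10 → 7
7 → 3
7 → 9
7 → 11
11 → 12
12 → 6
6 → 4
6 → 13
8 → 5

Visit order: 8, 2, 0, 1, 10, 7, 3, 9, 11, 12, 6, 4, 13, 5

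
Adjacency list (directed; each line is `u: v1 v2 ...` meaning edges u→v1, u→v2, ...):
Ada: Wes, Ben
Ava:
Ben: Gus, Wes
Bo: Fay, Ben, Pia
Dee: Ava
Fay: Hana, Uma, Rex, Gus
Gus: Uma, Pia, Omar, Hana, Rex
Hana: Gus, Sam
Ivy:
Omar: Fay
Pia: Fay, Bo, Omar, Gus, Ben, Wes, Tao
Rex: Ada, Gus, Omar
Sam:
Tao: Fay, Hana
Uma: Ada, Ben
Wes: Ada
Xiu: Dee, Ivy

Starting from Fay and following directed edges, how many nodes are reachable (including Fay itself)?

13

BFS from Fay visits: Fay, Uma, Rex, Hana, Gus, Ben, Ada, Omar, Sam, Pia, Wes, Tao, Bo
Reachable nodes: 13 of 17 total.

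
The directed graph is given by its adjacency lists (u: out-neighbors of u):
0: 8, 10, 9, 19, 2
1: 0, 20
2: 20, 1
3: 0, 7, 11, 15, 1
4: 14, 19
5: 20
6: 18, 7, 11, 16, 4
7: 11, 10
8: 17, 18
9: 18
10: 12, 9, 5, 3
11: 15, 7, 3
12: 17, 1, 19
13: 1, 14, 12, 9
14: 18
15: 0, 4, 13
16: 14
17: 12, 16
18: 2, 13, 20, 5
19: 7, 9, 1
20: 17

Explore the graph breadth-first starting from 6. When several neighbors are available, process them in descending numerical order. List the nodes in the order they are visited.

Visit 6; enqueue 18, 16, 11, 7, 4 → queue [18, 16, 11, 7, 4]
Visit 18; enqueue 20, 13, 5, 2 → queue [16, 11, 7, 4, 20, 13, 5, 2]
Visit 16; enqueue 14 → queue [11, 7, 4, 20, 13, 5, 2, 14]
Visit 11; enqueue 15, 3 → queue [7, 4, 20, 13, 5, 2, 14, 15, 3]
Visit 7; enqueue 10 → queue [4, 20, 13, 5, 2, 14, 15, 3, 10]
Visit 4; enqueue 19 → queue [20, 13, 5, 2, 14, 15, 3, 10, 19]
Visit 20; enqueue 17 → queue [13, 5, 2, 14, 15, 3, 10, 19, 17]
Visit 13; enqueue 12, 9, 1 → queue [5, 2, 14, 15, 3, 10, 19, 17, 12, 9, 1]
Visit 5 → queue [2, 14, 15, 3, 10, 19, 17, 12, 9, 1]
Visit 2 → queue [14, 15, 3, 10, 19, 17, 12, 9, 1]
Visit 14 → queue [15, 3, 10, 19, 17, 12, 9, 1]
Visit 15; enqueue 0 → queue [3, 10, 19, 17, 12, 9, 1, 0]
Visit 3 → queue [10, 19, 17, 12, 9, 1, 0]
Visit 10 → queue [19, 17, 12, 9, 1, 0]
Visit 19 → queue [17, 12, 9, 1, 0]
Visit 17 → queue [12, 9, 1, 0]
Visit 12 → queue [9, 1, 0]
Visit 9 → queue [1, 0]
Visit 1 → queue [0]
Visit 0; enqueue 8 → queue [8]
Visit 8 → queue []

6 → 18 → 16 → 11 → 7 → 4 → 20 → 13 → 5 → 2 → 14 → 15 → 3 → 10 → 19 → 17 → 12 → 9 → 1 → 0 → 8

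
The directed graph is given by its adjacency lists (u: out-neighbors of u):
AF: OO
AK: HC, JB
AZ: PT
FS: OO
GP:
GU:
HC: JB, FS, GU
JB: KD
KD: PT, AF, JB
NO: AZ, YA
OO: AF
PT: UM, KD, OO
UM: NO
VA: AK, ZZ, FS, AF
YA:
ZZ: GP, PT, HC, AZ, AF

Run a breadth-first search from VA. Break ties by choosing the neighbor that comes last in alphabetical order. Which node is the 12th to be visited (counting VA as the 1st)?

UM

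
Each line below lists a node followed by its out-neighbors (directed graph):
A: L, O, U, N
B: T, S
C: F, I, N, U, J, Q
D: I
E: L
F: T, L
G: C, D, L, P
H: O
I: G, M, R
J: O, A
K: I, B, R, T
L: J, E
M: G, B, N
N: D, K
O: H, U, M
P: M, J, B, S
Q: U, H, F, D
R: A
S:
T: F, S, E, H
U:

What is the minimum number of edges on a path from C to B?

3

Level 0: C
Level 1: F, I, J, N, Q, U
Level 2: A, D, G, H, K, L, M, O, R, T
Level 3: B, E, P, S
B first appears at level 3.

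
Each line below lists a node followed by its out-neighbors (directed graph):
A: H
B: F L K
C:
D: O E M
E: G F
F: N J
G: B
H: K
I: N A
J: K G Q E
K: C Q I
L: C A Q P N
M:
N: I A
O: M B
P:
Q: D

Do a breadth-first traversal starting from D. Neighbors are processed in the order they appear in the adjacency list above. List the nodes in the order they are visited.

D -> O -> E -> M -> B -> G -> F -> L -> K -> N -> J -> C -> A -> Q -> P -> I -> H

Visit D; enqueue O, E, M → queue [O, E, M]
Visit O; enqueue B → queue [E, M, B]
Visit E; enqueue G, F → queue [M, B, G, F]
Visit M → queue [B, G, F]
Visit B; enqueue L, K → queue [G, F, L, K]
Visit G → queue [F, L, K]
Visit F; enqueue N, J → queue [L, K, N, J]
Visit L; enqueue C, A, Q, P → queue [K, N, J, C, A, Q, P]
Visit K; enqueue I → queue [N, J, C, A, Q, P, I]
Visit N → queue [J, C, A, Q, P, I]
Visit J → queue [C, A, Q, P, I]
Visit C → queue [A, Q, P, I]
Visit A; enqueue H → queue [Q, P, I, H]
Visit Q → queue [P, I, H]
Visit P → queue [I, H]
Visit I → queue [H]
Visit H → queue []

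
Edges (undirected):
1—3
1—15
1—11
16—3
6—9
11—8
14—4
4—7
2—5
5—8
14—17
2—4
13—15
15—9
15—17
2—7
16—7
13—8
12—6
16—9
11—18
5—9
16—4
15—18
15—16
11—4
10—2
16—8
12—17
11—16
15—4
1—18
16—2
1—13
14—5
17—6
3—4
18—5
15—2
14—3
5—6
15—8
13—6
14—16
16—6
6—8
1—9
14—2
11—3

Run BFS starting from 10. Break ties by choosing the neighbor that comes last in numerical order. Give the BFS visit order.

Visit 10; enqueue 2 → queue [2]
Visit 2; enqueue 16, 15, 14, 7, 5, 4 → queue [16, 15, 14, 7, 5, 4]
Visit 16; enqueue 11, 9, 8, 6, 3 → queue [15, 14, 7, 5, 4, 11, 9, 8, 6, 3]
Visit 15; enqueue 18, 17, 13, 1 → queue [14, 7, 5, 4, 11, 9, 8, 6, 3, 18, 17, 13, 1]
Visit 14 → queue [7, 5, 4, 11, 9, 8, 6, 3, 18, 17, 13, 1]
Visit 7 → queue [5, 4, 11, 9, 8, 6, 3, 18, 17, 13, 1]
Visit 5 → queue [4, 11, 9, 8, 6, 3, 18, 17, 13, 1]
Visit 4 → queue [11, 9, 8, 6, 3, 18, 17, 13, 1]
Visit 11 → queue [9, 8, 6, 3, 18, 17, 13, 1]
Visit 9 → queue [8, 6, 3, 18, 17, 13, 1]
Visit 8 → queue [6, 3, 18, 17, 13, 1]
Visit 6; enqueue 12 → queue [3, 18, 17, 13, 1, 12]
Visit 3 → queue [18, 17, 13, 1, 12]
Visit 18 → queue [17, 13, 1, 12]
Visit 17 → queue [13, 1, 12]
Visit 13 → queue [1, 12]
Visit 1 → queue [12]
Visit 12 → queue []

10, 2, 16, 15, 14, 7, 5, 4, 11, 9, 8, 6, 3, 18, 17, 13, 1, 12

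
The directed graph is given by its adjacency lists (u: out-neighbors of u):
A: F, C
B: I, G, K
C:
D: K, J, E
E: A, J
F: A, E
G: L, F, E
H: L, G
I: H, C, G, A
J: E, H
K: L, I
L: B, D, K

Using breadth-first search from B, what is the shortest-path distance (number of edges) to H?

Level 0: B
Level 1: G, I, K
Level 2: A, C, E, F, H, L
Level 3: D, J
H first appears at level 2.

2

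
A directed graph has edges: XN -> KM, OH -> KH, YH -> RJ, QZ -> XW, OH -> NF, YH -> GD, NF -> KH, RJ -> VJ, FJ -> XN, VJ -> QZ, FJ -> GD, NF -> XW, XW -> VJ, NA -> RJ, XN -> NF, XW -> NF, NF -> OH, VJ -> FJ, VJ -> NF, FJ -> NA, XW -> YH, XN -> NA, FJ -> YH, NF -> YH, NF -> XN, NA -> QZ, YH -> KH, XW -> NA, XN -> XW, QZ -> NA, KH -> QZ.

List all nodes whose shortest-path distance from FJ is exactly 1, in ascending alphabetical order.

GD, NA, XN, YH

Level 0: FJ
Level 1: GD, NA, XN, YH
Level 2: KH, KM, NF, QZ, RJ, XW
Level 3: OH, VJ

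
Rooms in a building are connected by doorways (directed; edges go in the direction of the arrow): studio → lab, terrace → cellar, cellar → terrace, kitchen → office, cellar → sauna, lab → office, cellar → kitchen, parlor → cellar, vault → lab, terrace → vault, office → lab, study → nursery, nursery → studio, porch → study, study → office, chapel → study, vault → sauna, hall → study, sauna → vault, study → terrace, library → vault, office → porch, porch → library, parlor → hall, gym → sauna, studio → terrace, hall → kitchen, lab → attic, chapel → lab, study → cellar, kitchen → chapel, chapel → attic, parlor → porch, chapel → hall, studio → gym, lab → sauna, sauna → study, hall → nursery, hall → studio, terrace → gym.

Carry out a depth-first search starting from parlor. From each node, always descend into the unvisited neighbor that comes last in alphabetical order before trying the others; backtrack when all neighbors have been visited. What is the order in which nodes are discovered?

parlor porch study terrace vault sauna lab office attic gym cellar kitchen chapel hall studio nursery library

Visit parlor
parlor → porch
porch → study
study → terrace
terrace → vault
vault → sauna
vault → lab
lab → office
lab → attic
terrace → gym
terrace → cellar
cellar → kitchen
kitchen → chapel
chapel → hall
hall → studio
hall → nursery
porch → library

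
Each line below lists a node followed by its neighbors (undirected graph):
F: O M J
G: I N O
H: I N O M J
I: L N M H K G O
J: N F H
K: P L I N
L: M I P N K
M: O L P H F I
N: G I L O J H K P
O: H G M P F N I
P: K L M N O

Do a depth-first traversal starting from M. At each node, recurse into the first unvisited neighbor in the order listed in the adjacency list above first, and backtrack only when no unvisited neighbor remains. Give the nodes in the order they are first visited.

M, O, H, I, L, P, K, N, G, J, F

Visit M
M → O
O → H
H → I
I → L
L → P
P → K
K → N
N → G
N → J
J → F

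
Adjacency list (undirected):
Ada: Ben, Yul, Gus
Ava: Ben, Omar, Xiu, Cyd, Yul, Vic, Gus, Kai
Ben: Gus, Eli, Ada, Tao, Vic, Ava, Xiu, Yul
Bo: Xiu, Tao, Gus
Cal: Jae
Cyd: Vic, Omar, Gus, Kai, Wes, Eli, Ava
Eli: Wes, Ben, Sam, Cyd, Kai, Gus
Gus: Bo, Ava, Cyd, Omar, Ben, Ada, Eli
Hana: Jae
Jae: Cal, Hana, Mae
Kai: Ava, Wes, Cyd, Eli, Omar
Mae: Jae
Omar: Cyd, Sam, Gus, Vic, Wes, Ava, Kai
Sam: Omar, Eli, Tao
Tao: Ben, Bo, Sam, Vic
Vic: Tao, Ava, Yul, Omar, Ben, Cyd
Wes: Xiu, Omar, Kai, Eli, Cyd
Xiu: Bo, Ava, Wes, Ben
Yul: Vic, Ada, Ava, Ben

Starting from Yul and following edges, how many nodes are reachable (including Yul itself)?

15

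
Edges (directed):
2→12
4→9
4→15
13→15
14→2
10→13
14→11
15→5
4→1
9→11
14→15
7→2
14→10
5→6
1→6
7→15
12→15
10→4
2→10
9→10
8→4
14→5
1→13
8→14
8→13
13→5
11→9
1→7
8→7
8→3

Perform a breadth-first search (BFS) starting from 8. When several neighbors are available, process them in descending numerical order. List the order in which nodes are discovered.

8, 14, 13, 7, 4, 3, 15, 11, 10, 5, 2, 9, 1, 6, 12

Visit 8; enqueue 14, 13, 7, 4, 3 → queue [14, 13, 7, 4, 3]
Visit 14; enqueue 15, 11, 10, 5, 2 → queue [13, 7, 4, 3, 15, 11, 10, 5, 2]
Visit 13 → queue [7, 4, 3, 15, 11, 10, 5, 2]
Visit 7 → queue [4, 3, 15, 11, 10, 5, 2]
Visit 4; enqueue 9, 1 → queue [3, 15, 11, 10, 5, 2, 9, 1]
Visit 3 → queue [15, 11, 10, 5, 2, 9, 1]
Visit 15 → queue [11, 10, 5, 2, 9, 1]
Visit 11 → queue [10, 5, 2, 9, 1]
Visit 10 → queue [5, 2, 9, 1]
Visit 5; enqueue 6 → queue [2, 9, 1, 6]
Visit 2; enqueue 12 → queue [9, 1, 6, 12]
Visit 9 → queue [1, 6, 12]
Visit 1 → queue [6, 12]
Visit 6 → queue [12]
Visit 12 → queue []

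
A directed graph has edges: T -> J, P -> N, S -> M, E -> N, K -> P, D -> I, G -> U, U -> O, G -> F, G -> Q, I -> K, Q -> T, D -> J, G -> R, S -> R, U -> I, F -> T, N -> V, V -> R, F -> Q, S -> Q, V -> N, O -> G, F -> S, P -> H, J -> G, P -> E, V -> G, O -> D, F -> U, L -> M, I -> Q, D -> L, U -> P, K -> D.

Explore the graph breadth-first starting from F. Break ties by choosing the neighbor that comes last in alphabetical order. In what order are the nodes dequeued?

F, U, T, S, Q, P, O, I, J, R, M, N, H, E, G, D, K, V, L

Visit F; enqueue U, T, S, Q → queue [U, T, S, Q]
Visit U; enqueue P, O, I → queue [T, S, Q, P, O, I]
Visit T; enqueue J → queue [S, Q, P, O, I, J]
Visit S; enqueue R, M → queue [Q, P, O, I, J, R, M]
Visit Q → queue [P, O, I, J, R, M]
Visit P; enqueue N, H, E → queue [O, I, J, R, M, N, H, E]
Visit O; enqueue G, D → queue [I, J, R, M, N, H, E, G, D]
Visit I; enqueue K → queue [J, R, M, N, H, E, G, D, K]
Visit J → queue [R, M, N, H, E, G, D, K]
Visit R → queue [M, N, H, E, G, D, K]
Visit M → queue [N, H, E, G, D, K]
Visit N; enqueue V → queue [H, E, G, D, K, V]
Visit H → queue [E, G, D, K, V]
Visit E → queue [G, D, K, V]
Visit G → queue [D, K, V]
Visit D; enqueue L → queue [K, V, L]
Visit K → queue [V, L]
Visit V → queue [L]
Visit L → queue []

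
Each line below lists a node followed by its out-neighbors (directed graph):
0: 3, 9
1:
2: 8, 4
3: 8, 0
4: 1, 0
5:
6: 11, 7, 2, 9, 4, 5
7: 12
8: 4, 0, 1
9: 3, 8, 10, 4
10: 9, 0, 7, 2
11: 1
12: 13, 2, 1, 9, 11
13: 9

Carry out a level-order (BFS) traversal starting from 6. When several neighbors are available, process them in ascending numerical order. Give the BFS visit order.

Visit 6; enqueue 2, 4, 5, 7, 9, 11 → queue [2, 4, 5, 7, 9, 11]
Visit 2; enqueue 8 → queue [4, 5, 7, 9, 11, 8]
Visit 4; enqueue 0, 1 → queue [5, 7, 9, 11, 8, 0, 1]
Visit 5 → queue [7, 9, 11, 8, 0, 1]
Visit 7; enqueue 12 → queue [9, 11, 8, 0, 1, 12]
Visit 9; enqueue 3, 10 → queue [11, 8, 0, 1, 12, 3, 10]
Visit 11 → queue [8, 0, 1, 12, 3, 10]
Visit 8 → queue [0, 1, 12, 3, 10]
Visit 0 → queue [1, 12, 3, 10]
Visit 1 → queue [12, 3, 10]
Visit 12; enqueue 13 → queue [3, 10, 13]
Visit 3 → queue [10, 13]
Visit 10 → queue [13]
Visit 13 → queue []

6 → 2 → 4 → 5 → 7 → 9 → 11 → 8 → 0 → 1 → 12 → 3 → 10 → 13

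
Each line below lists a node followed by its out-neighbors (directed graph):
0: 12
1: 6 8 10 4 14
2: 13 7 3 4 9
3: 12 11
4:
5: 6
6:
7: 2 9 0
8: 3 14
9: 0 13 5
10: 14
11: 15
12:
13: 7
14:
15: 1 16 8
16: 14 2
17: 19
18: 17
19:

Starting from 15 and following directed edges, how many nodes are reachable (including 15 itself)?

17

BFS from 15 visits: 15, 1, 16, 8, 6, 10, 4, 14, 2, 3, 13, 7, 9, 12, 11, 0, 5
Reachable nodes: 17 of 20 total.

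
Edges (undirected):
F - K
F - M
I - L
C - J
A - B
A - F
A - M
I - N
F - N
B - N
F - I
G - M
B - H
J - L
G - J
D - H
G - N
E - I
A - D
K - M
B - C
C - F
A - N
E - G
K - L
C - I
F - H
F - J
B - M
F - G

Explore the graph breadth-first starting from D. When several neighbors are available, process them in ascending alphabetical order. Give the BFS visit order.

D → A → H → B → F → M → N → C → G → I → J → K → E → L

Visit D; enqueue A, H → queue [A, H]
Visit A; enqueue B, F, M, N → queue [H, B, F, M, N]
Visit H → queue [B, F, M, N]
Visit B; enqueue C → queue [F, M, N, C]
Visit F; enqueue G, I, J, K → queue [M, N, C, G, I, J, K]
Visit M → queue [N, C, G, I, J, K]
Visit N → queue [C, G, I, J, K]
Visit C → queue [G, I, J, K]
Visit G; enqueue E → queue [I, J, K, E]
Visit I; enqueue L → queue [J, K, E, L]
Visit J → queue [K, E, L]
Visit K → queue [E, L]
Visit E → queue [L]
Visit L → queue []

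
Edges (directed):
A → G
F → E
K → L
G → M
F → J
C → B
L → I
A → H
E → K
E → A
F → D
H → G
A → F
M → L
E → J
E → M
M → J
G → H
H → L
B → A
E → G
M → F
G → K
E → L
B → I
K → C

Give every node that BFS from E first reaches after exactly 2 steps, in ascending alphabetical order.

C, F, H, I

Level 0: E
Level 1: A, G, J, K, L, M
Level 2: C, F, H, I
Level 3: B, D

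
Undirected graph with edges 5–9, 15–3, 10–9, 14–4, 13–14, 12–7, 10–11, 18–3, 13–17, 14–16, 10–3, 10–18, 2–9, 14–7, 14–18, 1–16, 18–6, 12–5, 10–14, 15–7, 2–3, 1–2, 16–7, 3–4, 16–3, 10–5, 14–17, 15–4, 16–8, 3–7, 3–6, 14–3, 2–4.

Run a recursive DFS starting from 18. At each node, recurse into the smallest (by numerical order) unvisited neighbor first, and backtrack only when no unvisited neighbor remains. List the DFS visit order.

18 3 2 1 16 7 12 5 9 10 11 14 4 15 13 17 8 6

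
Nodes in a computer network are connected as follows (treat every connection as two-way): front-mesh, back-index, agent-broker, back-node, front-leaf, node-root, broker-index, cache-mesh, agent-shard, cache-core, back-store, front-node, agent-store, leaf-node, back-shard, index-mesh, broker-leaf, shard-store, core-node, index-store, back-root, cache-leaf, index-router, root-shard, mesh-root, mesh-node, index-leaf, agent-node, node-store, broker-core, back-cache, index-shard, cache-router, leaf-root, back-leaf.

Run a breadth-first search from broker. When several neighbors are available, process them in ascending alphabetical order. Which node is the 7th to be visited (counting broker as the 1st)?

shard

Visit broker; enqueue agent, core, index, leaf → queue [agent, core, index, leaf]
Visit agent; enqueue node, shard, store → queue [core, index, leaf, node, shard, store]
Visit core; enqueue cache → queue [index, leaf, node, shard, store, cache]
Visit index; enqueue back, mesh, router → queue [leaf, node, shard, store, cache, back, mesh, router]
Visit leaf; enqueue front, root → queue [node, shard, store, cache, back, mesh, router, front, root]
Visit node → queue [shard, store, cache, back, mesh, router, front, root]
Visit shard → queue [store, cache, back, mesh, router, front, root]
Visit store → queue [cache, back, mesh, router, front, root]
Visit cache → queue [back, mesh, router, front, root]
Visit back → queue [mesh, router, front, root]
Visit mesh → queue [router, front, root]
Visit router → queue [front, root]
Visit front → queue [root]
Visit root → queue []

Visit order: broker, agent, core, index, leaf, node, shard, store, cache, back, mesh, router, front, root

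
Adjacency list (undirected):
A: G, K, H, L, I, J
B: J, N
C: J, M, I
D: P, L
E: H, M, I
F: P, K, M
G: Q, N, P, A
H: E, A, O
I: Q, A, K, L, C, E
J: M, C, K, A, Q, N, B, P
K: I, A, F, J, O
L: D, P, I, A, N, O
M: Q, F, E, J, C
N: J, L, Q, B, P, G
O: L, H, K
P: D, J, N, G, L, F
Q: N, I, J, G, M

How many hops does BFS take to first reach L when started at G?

Level 0: G
Level 1: A, N, P, Q
Level 2: B, D, F, H, I, J, K, L, M
Level 3: C, E, O
L first appears at level 2.

2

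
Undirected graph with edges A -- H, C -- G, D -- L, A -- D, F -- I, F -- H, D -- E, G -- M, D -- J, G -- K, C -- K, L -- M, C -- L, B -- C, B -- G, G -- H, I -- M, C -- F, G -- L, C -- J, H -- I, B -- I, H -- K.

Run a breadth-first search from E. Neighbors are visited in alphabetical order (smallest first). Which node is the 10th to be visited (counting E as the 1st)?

F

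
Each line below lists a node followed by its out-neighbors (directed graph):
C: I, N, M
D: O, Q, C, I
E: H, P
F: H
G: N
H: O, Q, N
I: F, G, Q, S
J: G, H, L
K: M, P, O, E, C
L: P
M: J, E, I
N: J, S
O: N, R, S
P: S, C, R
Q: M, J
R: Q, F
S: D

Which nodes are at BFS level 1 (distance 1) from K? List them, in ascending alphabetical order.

Level 0: K
Level 1: C, E, M, O, P
Level 2: H, I, J, N, R, S
Level 3: D, F, G, L, Q

C, E, M, O, P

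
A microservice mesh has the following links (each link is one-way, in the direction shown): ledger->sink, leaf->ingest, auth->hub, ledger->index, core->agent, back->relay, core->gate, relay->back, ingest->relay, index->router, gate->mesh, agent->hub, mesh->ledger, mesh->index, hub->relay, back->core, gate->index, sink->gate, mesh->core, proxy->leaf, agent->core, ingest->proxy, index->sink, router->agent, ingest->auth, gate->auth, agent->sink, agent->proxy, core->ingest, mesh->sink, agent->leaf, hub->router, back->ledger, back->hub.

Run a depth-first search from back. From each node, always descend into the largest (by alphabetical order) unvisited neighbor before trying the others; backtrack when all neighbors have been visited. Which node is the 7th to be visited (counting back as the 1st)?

Visit back
back → relay
back → ledger
ledger → sink
sink → gate
gate → mesh
mesh → index
index → router
router → agent
agent → proxy
proxy → leaf
leaf → ingest
ingest → auth
auth → hub
agent → core

Visit order: back, relay, ledger, sink, gate, mesh, index, router, agent, proxy, leaf, ingest, auth, hub, core

index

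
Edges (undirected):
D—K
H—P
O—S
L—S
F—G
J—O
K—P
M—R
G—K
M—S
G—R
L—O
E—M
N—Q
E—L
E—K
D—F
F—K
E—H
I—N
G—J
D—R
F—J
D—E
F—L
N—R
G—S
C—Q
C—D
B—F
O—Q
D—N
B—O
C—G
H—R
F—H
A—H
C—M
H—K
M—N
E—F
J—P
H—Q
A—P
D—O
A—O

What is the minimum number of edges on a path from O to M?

2

Level 0: O
Level 1: A, B, D, J, L, Q, S
Level 2: C, E, F, G, H, K, M, N, P, R
Level 3: I
M first appears at level 2.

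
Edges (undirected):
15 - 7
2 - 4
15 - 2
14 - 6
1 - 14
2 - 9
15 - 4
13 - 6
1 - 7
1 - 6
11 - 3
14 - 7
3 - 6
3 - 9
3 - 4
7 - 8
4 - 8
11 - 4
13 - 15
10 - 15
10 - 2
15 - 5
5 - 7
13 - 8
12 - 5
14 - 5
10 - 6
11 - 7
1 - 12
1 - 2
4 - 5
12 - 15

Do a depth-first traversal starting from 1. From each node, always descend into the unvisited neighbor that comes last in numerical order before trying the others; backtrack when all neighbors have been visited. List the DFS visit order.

1 → 14 → 7 → 15 → 13 → 8 → 4 → 11 → 3 → 9 → 2 → 10 → 6 → 5 → 12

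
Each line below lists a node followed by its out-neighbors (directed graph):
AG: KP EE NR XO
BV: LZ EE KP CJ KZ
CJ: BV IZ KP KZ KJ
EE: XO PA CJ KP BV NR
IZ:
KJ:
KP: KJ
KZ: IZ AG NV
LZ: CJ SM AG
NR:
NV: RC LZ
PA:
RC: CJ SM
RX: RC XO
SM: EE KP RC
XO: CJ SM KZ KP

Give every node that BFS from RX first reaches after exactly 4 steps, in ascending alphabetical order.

Level 0: RX
Level 1: RC, XO
Level 2: CJ, KP, KZ, SM
Level 3: AG, BV, EE, IZ, KJ, NV
Level 4: LZ, NR, PA

LZ, NR, PA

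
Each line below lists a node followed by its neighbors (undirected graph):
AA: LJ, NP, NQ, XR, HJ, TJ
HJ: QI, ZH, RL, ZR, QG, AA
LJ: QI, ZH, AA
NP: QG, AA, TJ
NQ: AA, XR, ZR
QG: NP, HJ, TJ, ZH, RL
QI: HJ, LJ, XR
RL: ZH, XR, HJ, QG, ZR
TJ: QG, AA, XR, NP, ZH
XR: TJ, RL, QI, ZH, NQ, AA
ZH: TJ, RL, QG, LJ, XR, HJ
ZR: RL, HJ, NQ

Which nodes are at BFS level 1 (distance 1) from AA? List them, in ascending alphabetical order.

HJ, LJ, NP, NQ, TJ, XR

Level 0: AA
Level 1: HJ, LJ, NP, NQ, TJ, XR
Level 2: QG, QI, RL, ZH, ZR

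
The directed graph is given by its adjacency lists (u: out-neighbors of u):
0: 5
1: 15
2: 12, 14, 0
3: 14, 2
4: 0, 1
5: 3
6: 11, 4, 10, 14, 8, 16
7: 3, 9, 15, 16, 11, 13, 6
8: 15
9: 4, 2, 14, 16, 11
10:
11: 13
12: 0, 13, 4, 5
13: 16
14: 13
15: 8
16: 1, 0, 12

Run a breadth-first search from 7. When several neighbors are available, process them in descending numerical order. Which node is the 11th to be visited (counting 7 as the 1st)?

Visit 7; enqueue 16, 15, 13, 11, 9, 6, 3 → queue [16, 15, 13, 11, 9, 6, 3]
Visit 16; enqueue 12, 1, 0 → queue [15, 13, 11, 9, 6, 3, 12, 1, 0]
Visit 15; enqueue 8 → queue [13, 11, 9, 6, 3, 12, 1, 0, 8]
Visit 13 → queue [11, 9, 6, 3, 12, 1, 0, 8]
Visit 11 → queue [9, 6, 3, 12, 1, 0, 8]
Visit 9; enqueue 14, 4, 2 → queue [6, 3, 12, 1, 0, 8, 14, 4, 2]
Visit 6; enqueue 10 → queue [3, 12, 1, 0, 8, 14, 4, 2, 10]
Visit 3 → queue [12, 1, 0, 8, 14, 4, 2, 10]
Visit 12; enqueue 5 → queue [1, 0, 8, 14, 4, 2, 10, 5]
Visit 1 → queue [0, 8, 14, 4, 2, 10, 5]
Visit 0 → queue [8, 14, 4, 2, 10, 5]
Visit 8 → queue [14, 4, 2, 10, 5]
Visit 14 → queue [4, 2, 10, 5]
Visit 4 → queue [2, 10, 5]
Visit 2 → queue [10, 5]
Visit 10 → queue [5]
Visit 5 → queue []

Visit order: 7, 16, 15, 13, 11, 9, 6, 3, 12, 1, 0, 8, 14, 4, 2, 10, 5

0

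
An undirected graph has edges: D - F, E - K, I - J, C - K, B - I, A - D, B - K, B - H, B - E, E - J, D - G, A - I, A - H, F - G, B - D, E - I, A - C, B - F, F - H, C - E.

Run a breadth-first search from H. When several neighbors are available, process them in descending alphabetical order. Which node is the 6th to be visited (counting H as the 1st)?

D

Visit H; enqueue F, B, A → queue [F, B, A]
Visit F; enqueue G, D → queue [B, A, G, D]
Visit B; enqueue K, I, E → queue [A, G, D, K, I, E]
Visit A; enqueue C → queue [G, D, K, I, E, C]
Visit G → queue [D, K, I, E, C]
Visit D → queue [K, I, E, C]
Visit K → queue [I, E, C]
Visit I; enqueue J → queue [E, C, J]
Visit E → queue [C, J]
Visit C → queue [J]
Visit J → queue []

Visit order: H, F, B, A, G, D, K, I, E, C, J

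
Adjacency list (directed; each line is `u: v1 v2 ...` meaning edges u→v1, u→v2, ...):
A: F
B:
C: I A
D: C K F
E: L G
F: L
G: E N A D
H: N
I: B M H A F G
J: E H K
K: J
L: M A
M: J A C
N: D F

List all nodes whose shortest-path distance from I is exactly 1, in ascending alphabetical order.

A, B, F, G, H, M

Level 0: I
Level 1: A, B, F, G, H, M
Level 2: C, D, E, J, L, N
Level 3: K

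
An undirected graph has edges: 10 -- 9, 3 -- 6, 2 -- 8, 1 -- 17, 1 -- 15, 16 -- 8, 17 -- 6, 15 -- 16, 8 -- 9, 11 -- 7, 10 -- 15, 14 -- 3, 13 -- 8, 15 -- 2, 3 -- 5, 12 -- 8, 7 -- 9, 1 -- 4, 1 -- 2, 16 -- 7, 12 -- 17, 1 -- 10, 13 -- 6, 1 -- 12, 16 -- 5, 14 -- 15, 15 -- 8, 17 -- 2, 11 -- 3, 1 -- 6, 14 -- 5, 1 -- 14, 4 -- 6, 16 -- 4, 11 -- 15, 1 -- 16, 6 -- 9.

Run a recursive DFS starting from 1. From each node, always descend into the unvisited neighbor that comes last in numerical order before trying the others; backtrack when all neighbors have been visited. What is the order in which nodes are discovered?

Visit 1
1 → 17
17 → 12
12 → 8
8 → 16
16 → 15
15 → 14
14 → 5
5 → 3
3 → 11
11 → 7
7 → 9
9 → 10
9 → 6
6 → 13
6 → 4
15 → 2

1, 17, 12, 8, 16, 15, 14, 5, 3, 11, 7, 9, 10, 6, 13, 4, 2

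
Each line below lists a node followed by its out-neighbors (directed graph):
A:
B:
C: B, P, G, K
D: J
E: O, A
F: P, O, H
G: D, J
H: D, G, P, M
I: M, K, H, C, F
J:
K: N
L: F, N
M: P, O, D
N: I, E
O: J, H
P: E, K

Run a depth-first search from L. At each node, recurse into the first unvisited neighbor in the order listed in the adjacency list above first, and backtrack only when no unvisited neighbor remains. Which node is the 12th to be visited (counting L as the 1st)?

Visit L
L → F
F → P
P → E
E → O
O → J
O → H
H → D
H → G
H → M
E → A
P → K
K → N
N → I
I → C
C → B

Visit order: L, F, P, E, O, J, H, D, G, M, A, K, N, I, C, B

K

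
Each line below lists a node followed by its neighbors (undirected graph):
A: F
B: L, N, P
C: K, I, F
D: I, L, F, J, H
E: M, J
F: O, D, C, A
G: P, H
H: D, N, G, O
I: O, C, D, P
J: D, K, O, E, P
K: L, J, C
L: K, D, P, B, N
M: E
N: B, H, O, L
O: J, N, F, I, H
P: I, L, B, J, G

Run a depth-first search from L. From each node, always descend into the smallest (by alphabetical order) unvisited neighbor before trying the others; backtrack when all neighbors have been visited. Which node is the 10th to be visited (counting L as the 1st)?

O

Visit L
L → B
B → N
N → H
H → D
D → F
F → A
F → C
C → I
I → O
O → J
J → E
E → M
J → K
J → P
P → G

Visit order: L, B, N, H, D, F, A, C, I, O, J, E, M, K, P, G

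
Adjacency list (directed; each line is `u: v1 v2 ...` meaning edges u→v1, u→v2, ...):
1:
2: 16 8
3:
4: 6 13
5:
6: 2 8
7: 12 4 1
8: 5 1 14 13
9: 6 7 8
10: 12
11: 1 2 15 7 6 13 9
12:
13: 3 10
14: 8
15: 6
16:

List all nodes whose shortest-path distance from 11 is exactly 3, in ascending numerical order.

Level 0: 11
Level 1: 1, 2, 6, 7, 9, 13, 15
Level 2: 3, 4, 8, 10, 12, 16
Level 3: 5, 14

5, 14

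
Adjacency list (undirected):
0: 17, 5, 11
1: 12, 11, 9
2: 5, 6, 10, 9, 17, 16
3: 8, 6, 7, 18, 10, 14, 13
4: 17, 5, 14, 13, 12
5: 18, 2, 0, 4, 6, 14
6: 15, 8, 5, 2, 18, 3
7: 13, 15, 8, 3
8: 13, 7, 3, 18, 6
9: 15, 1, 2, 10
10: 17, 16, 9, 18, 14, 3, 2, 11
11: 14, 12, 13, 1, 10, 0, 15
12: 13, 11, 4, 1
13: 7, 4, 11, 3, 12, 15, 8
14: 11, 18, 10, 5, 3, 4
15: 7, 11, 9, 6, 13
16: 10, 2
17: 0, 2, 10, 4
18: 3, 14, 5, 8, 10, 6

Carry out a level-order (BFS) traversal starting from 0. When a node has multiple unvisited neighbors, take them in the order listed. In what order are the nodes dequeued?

Visit 0; enqueue 17, 5, 11 → queue [17, 5, 11]
Visit 17; enqueue 2, 10, 4 → queue [5, 11, 2, 10, 4]
Visit 5; enqueue 18, 6, 14 → queue [11, 2, 10, 4, 18, 6, 14]
Visit 11; enqueue 12, 13, 1, 15 → queue [2, 10, 4, 18, 6, 14, 12, 13, 1, 15]
Visit 2; enqueue 9, 16 → queue [10, 4, 18, 6, 14, 12, 13, 1, 15, 9, 16]
Visit 10; enqueue 3 → queue [4, 18, 6, 14, 12, 13, 1, 15, 9, 16, 3]
Visit 4 → queue [18, 6, 14, 12, 13, 1, 15, 9, 16, 3]
Visit 18; enqueue 8 → queue [6, 14, 12, 13, 1, 15, 9, 16, 3, 8]
Visit 6 → queue [14, 12, 13, 1, 15, 9, 16, 3, 8]
Visit 14 → queue [12, 13, 1, 15, 9, 16, 3, 8]
Visit 12 → queue [13, 1, 15, 9, 16, 3, 8]
Visit 13; enqueue 7 → queue [1, 15, 9, 16, 3, 8, 7]
Visit 1 → queue [15, 9, 16, 3, 8, 7]
Visit 15 → queue [9, 16, 3, 8, 7]
Visit 9 → queue [16, 3, 8, 7]
Visit 16 → queue [3, 8, 7]
Visit 3 → queue [8, 7]
Visit 8 → queue [7]
Visit 7 → queue []

0, 17, 5, 11, 2, 10, 4, 18, 6, 14, 12, 13, 1, 15, 9, 16, 3, 8, 7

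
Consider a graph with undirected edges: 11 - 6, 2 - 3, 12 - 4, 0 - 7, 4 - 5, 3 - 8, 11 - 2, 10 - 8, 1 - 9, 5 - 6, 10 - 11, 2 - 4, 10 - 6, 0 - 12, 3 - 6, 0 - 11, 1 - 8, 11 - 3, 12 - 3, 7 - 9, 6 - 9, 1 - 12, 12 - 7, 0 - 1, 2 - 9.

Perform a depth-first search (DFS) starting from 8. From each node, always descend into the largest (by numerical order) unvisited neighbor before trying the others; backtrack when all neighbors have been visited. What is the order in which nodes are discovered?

Visit 8
8 → 10
10 → 11
11 → 6
6 → 9
9 → 7
7 → 12
12 → 4
4 → 5
4 → 2
2 → 3
12 → 1
1 → 0

8 -> 10 -> 11 -> 6 -> 9 -> 7 -> 12 -> 4 -> 5 -> 2 -> 3 -> 1 -> 0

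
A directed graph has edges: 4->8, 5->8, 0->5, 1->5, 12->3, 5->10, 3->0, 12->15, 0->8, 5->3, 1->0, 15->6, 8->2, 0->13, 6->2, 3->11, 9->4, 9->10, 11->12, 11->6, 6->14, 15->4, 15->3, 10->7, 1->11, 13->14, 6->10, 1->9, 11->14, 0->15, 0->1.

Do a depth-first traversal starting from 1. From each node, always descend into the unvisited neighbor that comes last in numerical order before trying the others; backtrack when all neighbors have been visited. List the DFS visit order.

1, 11, 14, 12, 15, 6, 10, 7, 2, 4, 8, 3, 0, 13, 5, 9

Visit 1
1 → 11
11 → 14
11 → 12
12 → 15
15 → 6
6 → 10
10 → 7
6 → 2
15 → 4
4 → 8
15 → 3
3 → 0
0 → 13
0 → 5
1 → 9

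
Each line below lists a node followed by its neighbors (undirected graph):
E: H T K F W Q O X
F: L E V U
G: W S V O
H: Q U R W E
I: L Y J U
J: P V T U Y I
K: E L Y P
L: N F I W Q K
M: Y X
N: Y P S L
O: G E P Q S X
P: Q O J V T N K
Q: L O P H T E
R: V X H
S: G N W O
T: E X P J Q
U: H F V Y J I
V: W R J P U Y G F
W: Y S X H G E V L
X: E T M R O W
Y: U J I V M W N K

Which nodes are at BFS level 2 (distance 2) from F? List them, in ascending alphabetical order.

G, H, I, J, K, N, O, P, Q, R, T, W, X, Y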